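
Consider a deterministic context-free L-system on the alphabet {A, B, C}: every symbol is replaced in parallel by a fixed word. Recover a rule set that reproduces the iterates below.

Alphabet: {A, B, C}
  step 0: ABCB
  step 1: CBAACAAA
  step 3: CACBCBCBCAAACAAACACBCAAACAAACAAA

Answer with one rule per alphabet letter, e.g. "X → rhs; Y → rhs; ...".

  step 0 ⇒ step 1: ABCB ⇒ CB·AA·CA·AA
    A ↦ CB
    B ↦ AA
    C ↦ CA

A->CB, B->AA, C->CA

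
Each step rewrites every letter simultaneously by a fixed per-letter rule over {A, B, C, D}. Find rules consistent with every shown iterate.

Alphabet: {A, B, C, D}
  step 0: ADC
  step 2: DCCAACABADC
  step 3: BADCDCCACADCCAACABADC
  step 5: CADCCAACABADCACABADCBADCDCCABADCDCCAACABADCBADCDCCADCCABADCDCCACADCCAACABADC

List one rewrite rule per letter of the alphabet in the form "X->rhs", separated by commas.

A->CA, B->A, C->DC, D->BA

  step 2 ⇒ step 3: DCCAACABADC ⇒ BA·DC·DC·CA·CA·DC·CA·A·CA·BA·DC
    A ↦ CA
    B ↦ A
    C ↦ DC
    D ↦ BA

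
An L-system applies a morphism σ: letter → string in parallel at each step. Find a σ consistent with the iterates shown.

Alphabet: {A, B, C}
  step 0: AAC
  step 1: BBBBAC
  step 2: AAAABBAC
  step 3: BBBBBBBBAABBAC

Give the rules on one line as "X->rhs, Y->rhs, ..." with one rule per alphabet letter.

  step 2 ⇒ step 3: AAAABBAC ⇒ BB·BB·BB·BB·A·A·BB·AC
    A ↦ BB
    B ↦ A
    C ↦ AC

A->BB, B->A, C->AC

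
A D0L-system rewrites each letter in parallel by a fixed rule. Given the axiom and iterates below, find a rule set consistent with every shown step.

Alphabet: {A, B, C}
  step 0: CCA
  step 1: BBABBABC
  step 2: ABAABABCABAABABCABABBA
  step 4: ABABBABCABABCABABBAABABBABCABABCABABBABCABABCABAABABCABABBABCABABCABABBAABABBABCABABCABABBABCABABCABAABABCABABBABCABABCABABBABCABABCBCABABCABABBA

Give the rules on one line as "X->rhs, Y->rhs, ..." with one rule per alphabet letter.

  step 1 ⇒ step 2: BBABBABC ⇒ ABA·ABA·BC·ABA·ABA·BC·ABA·BBA
    A ↦ BC
    B ↦ ABA
    C ↦ BBA

A->BC, B->ABA, C->BBA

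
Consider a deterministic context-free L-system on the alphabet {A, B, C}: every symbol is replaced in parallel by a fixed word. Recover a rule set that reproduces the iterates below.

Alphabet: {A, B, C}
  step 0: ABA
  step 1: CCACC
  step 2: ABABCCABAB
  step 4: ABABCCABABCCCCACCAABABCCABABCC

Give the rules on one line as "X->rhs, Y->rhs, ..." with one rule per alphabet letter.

  step 1 ⇒ step 2: CCACC ⇒ AB·AB·CC·AB·AB
    A ↦ CC
    C ↦ AB
  step 0 ⇒ step 1: ABA ⇒ CC·A·CC
    B ↦ A

A->CC, B->A, C->AB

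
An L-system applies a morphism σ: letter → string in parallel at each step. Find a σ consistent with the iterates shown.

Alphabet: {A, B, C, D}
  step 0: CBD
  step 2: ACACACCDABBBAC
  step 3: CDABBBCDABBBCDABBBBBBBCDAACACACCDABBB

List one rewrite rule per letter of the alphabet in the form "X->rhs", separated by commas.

A->CDA, B->AC, C->BBB, D->B

  step 2 ⇒ step 3: ACACACCDABBBAC ⇒ CDA·BBB·CDA·BBB·CDA·BBB·BBB·B·CDA·AC·AC·AC·CDA·BBB
    A ↦ CDA
    B ↦ AC
    C ↦ BBB
    D ↦ B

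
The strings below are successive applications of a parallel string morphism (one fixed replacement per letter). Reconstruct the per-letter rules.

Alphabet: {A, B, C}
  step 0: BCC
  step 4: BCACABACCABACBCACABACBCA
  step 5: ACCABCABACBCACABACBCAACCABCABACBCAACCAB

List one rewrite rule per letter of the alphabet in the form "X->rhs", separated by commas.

  step 4 ⇒ step 5: BCACABACCABACBCACABACBCA ⇒ AC·CA·B·CA·B·AC·B·CA·CA·B·AC·B·CA·AC·CA·B·CA·B·AC·B·CA·AC·CA·B
    A ↦ B
    B ↦ AC
    C ↦ CA

A->B, B->AC, C->CA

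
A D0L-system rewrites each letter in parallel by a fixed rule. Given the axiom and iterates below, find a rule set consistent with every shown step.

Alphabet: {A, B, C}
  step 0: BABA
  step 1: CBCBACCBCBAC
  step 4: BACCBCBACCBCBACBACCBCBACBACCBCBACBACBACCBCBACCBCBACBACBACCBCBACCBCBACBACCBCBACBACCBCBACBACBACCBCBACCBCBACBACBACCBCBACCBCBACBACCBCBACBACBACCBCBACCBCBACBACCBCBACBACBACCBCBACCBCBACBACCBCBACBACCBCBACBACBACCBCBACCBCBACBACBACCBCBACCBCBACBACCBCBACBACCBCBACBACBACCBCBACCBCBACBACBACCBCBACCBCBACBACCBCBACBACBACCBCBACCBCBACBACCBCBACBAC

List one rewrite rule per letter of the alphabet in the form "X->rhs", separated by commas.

  step 0 ⇒ step 1: BABA ⇒ CBC·BAC·CBC·BAC
    A ↦ BAC
    B ↦ CBC
    C ↦ BAC  (constrained at step 1)

A->BAC, B->CBC, C->BAC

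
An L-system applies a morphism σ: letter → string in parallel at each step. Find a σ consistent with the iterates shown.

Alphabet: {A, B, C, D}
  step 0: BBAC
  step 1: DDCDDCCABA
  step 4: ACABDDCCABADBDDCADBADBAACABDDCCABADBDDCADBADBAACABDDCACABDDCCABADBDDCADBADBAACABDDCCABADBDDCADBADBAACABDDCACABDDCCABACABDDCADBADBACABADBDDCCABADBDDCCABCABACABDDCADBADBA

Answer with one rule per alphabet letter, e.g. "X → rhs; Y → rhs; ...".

A->CAB, B->DDC, C->A, D->ADB

  step 0 ⇒ step 1: BBAC ⇒ DDC·DDC·CAB·A
    A ↦ CAB
    B ↦ DDC
    C ↦ A
    D ↦ ADB  (constrained at step 1)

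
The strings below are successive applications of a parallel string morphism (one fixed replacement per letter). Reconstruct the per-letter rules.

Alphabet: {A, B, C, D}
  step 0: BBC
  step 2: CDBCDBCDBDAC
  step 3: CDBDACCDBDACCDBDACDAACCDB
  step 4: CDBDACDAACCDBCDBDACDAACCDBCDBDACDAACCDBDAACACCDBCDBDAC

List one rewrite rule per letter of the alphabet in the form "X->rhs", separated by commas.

A->AC, B->C, C->CDB, D->DA

  step 3 ⇒ step 4: CDBDACCDBDACCDBDACDAACCDB ⇒ CDB·DA·C·DA·AC·CDB·CDB·DA·C·DA·AC·CDB·CDB·DA·C·DA·AC·CDB·DA·AC·AC·CDB·CDB·DA·C
    A ↦ AC
    B ↦ C
    C ↦ CDB
    D ↦ DA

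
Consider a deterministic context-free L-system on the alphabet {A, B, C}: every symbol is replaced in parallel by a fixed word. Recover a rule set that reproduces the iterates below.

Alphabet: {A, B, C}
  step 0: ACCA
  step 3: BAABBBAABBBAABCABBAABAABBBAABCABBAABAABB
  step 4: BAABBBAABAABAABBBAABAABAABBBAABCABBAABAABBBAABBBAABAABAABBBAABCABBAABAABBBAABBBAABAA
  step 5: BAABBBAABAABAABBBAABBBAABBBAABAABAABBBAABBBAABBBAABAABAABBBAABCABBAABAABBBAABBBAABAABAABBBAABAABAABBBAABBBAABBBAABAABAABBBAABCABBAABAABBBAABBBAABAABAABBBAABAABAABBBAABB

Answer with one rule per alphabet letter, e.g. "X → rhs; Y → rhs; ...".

  step 4 ⇒ step 5: BAABBBAABAABAABBBAABAABAABBBAABCABBAABAABBBAABBBAABAABAABBBAABCABBAABAABBBAABBBAABAA ⇒ BAA·B·B·BAA·BAA·BAA·B·B·BAA·B·B·BAA·B·B·BAA·BAA·BAA·B·B·BAA·B·B·BAA·B·B·BAA·BAA·BAA·B·B·BAA·BCA·B·BAA·BAA·B·B·BAA·B·B·BAA·BAA·BAA·B·B·BAA·BAA·BAA·B·B·BAA·B·B·BAA·B·B·BAA·BAA·BAA·B·B·BAA·BCA·B·BAA·BAA·B·B·BAA·B·B·BAA·BAA·BAA·B·B·BAA·BAA·BAA·B·B·BAA·B·B
    A ↦ B
    B ↦ BAA
    C ↦ BCA

A->B, B->BAA, C->BCA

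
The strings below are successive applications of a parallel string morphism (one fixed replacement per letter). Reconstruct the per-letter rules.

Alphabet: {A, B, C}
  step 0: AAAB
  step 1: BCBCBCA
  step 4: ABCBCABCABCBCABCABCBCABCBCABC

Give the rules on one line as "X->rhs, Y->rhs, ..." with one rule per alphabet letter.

  step 0 ⇒ step 1: AAAB ⇒ BC·BC·BC·A
    A ↦ BC
    B ↦ A
    C ↦ BC  (constrained at step 1)

A->BC, B->A, C->BC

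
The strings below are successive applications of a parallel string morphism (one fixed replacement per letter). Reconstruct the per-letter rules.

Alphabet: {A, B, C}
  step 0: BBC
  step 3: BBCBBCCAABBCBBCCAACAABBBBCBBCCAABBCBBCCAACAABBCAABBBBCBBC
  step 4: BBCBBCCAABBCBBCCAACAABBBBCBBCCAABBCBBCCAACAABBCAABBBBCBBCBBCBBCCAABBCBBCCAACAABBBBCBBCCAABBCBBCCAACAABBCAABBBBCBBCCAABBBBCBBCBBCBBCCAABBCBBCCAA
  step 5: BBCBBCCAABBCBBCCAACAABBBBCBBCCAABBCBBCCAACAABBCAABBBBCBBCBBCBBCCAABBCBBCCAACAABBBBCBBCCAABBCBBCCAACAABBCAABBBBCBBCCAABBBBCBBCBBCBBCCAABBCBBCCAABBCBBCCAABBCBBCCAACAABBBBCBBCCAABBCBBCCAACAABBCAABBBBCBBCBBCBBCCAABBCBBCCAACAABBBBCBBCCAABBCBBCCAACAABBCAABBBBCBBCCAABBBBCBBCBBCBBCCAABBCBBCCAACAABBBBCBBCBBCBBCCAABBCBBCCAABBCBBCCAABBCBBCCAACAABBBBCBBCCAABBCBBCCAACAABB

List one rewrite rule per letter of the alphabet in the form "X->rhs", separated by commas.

A->B, B->BBC, C->CAA

  step 4 ⇒ step 5: BBCBBCCAABBCBBCCAACAABBBBCBBCCAABBCBBCCAACAABBCAABBBBCBBCBBCBBCCAABBCBBCCAACAABBBBCBBCCAABBCBBCCAACAABBCAABBBBCBBCCAABBBBCBBCBBCBBCCAABBCBBCCAA ⇒ BBC·BBC·CAA·BBC·BBC·CAA·CAA·B·B·BBC·BBC·CAA·BBC·BBC·CAA·CAA·B·B·CAA·B·B·BBC·BBC·BBC·BBC·CAA·BBC·BBC·CAA·CAA·B·B·BBC·BBC·CAA·BBC·BBC·CAA·CAA·B·B·CAA·B·B·BBC·BBC·CAA·B·B·BBC·BBC·BBC·BBC·CAA·BBC·BBC·CAA·BBC·BBC·CAA·BBC·BBC·CAA·CAA·B·B·BBC·BBC·CAA·BBC·BBC·CAA·CAA·B·B·CAA·B·B·BBC·BBC·BBC·BBC·CAA·BBC·BBC·CAA·CAA·B·B·BBC·BBC·CAA·BBC·BBC·CAA·CAA·B·B·CAA·B·B·BBC·BBC·CAA·B·B·BBC·BBC·BBC·BBC·CAA·BBC·BBC·CAA·CAA·B·B·BBC·BBC·BBC·BBC·CAA·BBC·BBC·CAA·BBC·BBC·CAA·BBC·BBC·CAA·CAA·B·B·BBC·BBC·CAA·BBC·BBC·CAA·CAA·B·B
    A ↦ B
    B ↦ BBC
    C ↦ CAA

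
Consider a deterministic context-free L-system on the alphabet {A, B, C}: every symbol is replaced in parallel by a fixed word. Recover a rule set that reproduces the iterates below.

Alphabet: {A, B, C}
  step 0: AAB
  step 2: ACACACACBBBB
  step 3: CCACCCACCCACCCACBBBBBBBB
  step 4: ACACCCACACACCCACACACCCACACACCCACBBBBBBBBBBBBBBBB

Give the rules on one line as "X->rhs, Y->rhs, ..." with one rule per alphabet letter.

A->CC, B->BB, C->AC

  step 3 ⇒ step 4: CCACCCACCCACCCACBBBBBBBB ⇒ AC·AC·CC·AC·AC·AC·CC·AC·AC·AC·CC·AC·AC·AC·CC·AC·BB·BB·BB·BB·BB·BB·BB·BB
    A ↦ CC
    B ↦ BB
    C ↦ AC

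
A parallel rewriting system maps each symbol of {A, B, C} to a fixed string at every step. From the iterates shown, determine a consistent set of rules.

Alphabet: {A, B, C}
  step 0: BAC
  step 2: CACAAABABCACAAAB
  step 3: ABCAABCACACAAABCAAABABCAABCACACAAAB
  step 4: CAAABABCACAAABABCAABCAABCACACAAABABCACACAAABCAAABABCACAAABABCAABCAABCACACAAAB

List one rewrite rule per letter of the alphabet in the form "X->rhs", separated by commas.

  step 3 ⇒ step 4: ABCAABCACACAAABCAAABABCAABCACACAAAB ⇒ CA·AAB·AB·CA·CA·AAB·AB·CA·AB·CA·AB·CA·CA·CA·AAB·AB·CA·CA·CA·AAB·CA·AAB·AB·CA·CA·AAB·AB·CA·AB·CA·AB·CA·CA·CA·AAB
    A ↦ CA
    B ↦ AAB
    C ↦ AB

A->CA, B->AAB, C->AB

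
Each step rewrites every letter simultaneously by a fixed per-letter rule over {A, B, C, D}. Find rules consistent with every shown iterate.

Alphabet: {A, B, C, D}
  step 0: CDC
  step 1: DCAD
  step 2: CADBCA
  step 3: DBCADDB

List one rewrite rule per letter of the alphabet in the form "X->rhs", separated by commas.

A->B, B->D, C->D, D->CA

  step 2 ⇒ step 3: CADBCA ⇒ D·B·CA·D·D·B
    A ↦ B
    B ↦ D
    C ↦ D
    D ↦ CA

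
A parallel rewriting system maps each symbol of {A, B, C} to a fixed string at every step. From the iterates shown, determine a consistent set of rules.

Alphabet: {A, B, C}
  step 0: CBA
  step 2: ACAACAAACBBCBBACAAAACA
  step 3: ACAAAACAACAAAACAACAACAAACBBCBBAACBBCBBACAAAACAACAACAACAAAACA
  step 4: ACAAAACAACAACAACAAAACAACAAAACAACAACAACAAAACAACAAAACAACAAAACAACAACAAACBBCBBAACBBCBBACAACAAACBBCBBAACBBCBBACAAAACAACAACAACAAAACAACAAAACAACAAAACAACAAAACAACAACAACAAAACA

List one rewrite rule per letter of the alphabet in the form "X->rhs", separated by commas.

  step 3 ⇒ step 4: ACAAAACAACAAAACAACAACAAACBBCBBAACBBCBBACAAAACAACAACAACAAAACA ⇒ ACA·AA·ACA·ACA·ACA·ACA·AA·ACA·ACA·AA·ACA·ACA·ACA·ACA·AA·ACA·ACA·AA·ACA·ACA·AA·ACA·ACA·ACA·AA·CBB·CBB·AA·CBB·CBB·ACA·ACA·AA·CBB·CBB·AA·CBB·CBB·ACA·AA·ACA·ACA·ACA·ACA·AA·ACA·ACA·AA·ACA·ACA·AA·ACA·ACA·AA·ACA·ACA·ACA·ACA·AA·ACA
    A ↦ ACA
    B ↦ CBB
    C ↦ AA

A->ACA, B->CBB, C->AA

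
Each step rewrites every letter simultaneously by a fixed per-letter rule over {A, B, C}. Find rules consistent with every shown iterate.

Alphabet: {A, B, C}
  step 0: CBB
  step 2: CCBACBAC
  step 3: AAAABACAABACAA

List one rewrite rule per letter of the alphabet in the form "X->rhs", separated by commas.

A->C, B->BA, C->AA

  step 2 ⇒ step 3: CCBACBAC ⇒ AA·AA·BA·C·AA·BA·C·AA
    A ↦ C
    B ↦ BA
    C ↦ AA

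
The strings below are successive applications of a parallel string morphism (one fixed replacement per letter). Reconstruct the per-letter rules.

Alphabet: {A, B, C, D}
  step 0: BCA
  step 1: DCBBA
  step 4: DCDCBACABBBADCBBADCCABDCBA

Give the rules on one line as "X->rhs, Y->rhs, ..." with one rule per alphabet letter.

A->BA, B->DC, C->B, D->CA

  step 0 ⇒ step 1: BCA ⇒ DC·B·BA
    A ↦ BA
    B ↦ DC
    C ↦ B
    D ↦ CA  (constrained at step 1)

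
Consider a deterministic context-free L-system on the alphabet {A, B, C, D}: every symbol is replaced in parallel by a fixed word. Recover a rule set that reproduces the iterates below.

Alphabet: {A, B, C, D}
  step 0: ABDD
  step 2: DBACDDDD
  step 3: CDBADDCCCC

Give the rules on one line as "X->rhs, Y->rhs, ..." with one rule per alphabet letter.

A->BA, B->D, C->DD, D->C

  step 2 ⇒ step 3: DBACDDDD ⇒ C·D·BA·DD·C·C·C·C
    A ↦ BA
    B ↦ D
    C ↦ DD
    D ↦ C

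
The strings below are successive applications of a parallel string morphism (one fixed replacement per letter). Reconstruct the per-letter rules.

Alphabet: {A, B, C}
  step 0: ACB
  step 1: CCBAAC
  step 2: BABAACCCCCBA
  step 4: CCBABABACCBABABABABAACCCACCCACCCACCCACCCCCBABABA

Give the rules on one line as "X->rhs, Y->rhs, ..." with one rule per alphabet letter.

  step 1 ⇒ step 2: CCBAAC ⇒ BA·BA·AC·CC·CC·BA
    A ↦ CC
    B ↦ AC
    C ↦ BA

A->CC, B->AC, C->BA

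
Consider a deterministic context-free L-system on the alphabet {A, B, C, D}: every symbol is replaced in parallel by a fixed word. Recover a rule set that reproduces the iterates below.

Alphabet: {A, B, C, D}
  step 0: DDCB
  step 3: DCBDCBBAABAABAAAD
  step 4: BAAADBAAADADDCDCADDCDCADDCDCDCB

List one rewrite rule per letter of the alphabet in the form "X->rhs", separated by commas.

A->DC, B->AD, C->AA, D->B

  step 3 ⇒ step 4: DCBDCBBAABAABAAAD ⇒ B·AA·AD·B·AA·AD·AD·DC·DC·AD·DC·DC·AD·DC·DC·DC·B
    A ↦ DC
    B ↦ AD
    C ↦ AA
    D ↦ B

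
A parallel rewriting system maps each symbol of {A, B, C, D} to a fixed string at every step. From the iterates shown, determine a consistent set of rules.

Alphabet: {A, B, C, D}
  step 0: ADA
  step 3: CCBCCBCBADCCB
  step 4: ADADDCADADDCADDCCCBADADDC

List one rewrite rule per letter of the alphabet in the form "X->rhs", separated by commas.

  step 3 ⇒ step 4: CCBCCBCBADCCB ⇒ AD·AD·DC·AD·AD·DC·AD·DC·C·CB·AD·AD·DC
    A ↦ C
    B ↦ DC
    C ↦ AD
    D ↦ CB

A->C, B->DC, C->AD, D->CB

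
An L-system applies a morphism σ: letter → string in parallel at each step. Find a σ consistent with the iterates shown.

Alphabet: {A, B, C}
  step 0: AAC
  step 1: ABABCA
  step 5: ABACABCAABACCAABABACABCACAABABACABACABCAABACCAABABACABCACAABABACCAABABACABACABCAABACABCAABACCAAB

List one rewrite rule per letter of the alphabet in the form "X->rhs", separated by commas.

A->AB, B->AC, C->CA

  step 0 ⇒ step 1: AAC ⇒ AB·AB·CA
    A ↦ AB
    C ↦ CA
    B ↦ AC  (constrained at step 1)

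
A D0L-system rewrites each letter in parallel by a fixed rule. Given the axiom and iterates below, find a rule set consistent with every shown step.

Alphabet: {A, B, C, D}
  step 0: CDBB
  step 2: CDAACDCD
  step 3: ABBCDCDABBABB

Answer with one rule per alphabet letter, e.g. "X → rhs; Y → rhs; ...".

  step 2 ⇒ step 3: CDAACDCD ⇒ A·BB·CD·CD·A·BB·A·BB
    A ↦ CD
    C ↦ A
    D ↦ BB
    B ↦ A  (constrained at step 0)

A->CD, B->A, C->A, D->BB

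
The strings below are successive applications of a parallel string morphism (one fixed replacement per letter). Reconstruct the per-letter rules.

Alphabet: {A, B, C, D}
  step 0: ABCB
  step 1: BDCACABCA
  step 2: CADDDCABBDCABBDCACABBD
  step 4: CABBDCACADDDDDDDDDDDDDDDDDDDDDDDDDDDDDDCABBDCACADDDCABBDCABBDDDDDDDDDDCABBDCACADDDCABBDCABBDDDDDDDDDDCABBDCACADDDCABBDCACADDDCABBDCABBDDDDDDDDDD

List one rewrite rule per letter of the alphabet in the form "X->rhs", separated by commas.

A->BD, B->CA, C->CAB, D->DDD

  step 1 ⇒ step 2: BDCACABCA ⇒ CA·DDD·CAB·BD·CAB·BD·CA·CAB·BD
    A ↦ BD
    B ↦ CA
    C ↦ CAB
    D ↦ DDD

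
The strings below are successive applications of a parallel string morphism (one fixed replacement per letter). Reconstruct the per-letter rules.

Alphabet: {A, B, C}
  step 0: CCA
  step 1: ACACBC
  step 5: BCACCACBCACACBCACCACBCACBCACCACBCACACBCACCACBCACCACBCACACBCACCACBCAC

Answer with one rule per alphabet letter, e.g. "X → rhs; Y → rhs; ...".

A->BC, B->C, C->AC

  step 0 ⇒ step 1: CCA ⇒ AC·AC·BC
    A ↦ BC
    C ↦ AC
    B ↦ C  (constrained at step 1)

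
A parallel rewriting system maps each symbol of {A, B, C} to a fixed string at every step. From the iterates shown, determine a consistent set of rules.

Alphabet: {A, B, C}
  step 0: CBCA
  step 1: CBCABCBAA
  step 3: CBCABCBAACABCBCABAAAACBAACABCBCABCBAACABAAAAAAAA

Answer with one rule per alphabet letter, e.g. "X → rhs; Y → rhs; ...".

A->AA, B->CAB, C->CB

  step 0 ⇒ step 1: CBCA ⇒ CB·CAB·CB·AA
    A ↦ AA
    B ↦ CAB
    C ↦ CB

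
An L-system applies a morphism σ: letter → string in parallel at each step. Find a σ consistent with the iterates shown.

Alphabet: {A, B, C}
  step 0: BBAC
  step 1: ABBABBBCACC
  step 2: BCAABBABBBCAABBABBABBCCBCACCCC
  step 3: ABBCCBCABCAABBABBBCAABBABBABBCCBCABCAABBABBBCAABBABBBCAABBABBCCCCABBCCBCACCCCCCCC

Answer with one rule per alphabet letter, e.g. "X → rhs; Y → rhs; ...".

  step 2 ⇒ step 3: BCAABBABBBCAABBABBABBCCBCACCCC ⇒ ABB·CC·BCA·BCA·ABB·ABB·BCA·ABB·ABB·ABB·CC·BCA·BCA·ABB·ABB·BCA·ABB·ABB·BCA·ABB·ABB·CC·CC·ABB·CC·BCA·CC·CC·CC·CC
    A ↦ BCA
    B ↦ ABB
    C ↦ CC

A->BCA, B->ABB, C->CC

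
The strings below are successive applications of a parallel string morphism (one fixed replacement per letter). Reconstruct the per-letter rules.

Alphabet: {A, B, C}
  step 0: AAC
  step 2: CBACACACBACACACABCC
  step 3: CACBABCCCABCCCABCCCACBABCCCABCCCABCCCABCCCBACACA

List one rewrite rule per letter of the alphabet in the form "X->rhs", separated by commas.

A->BCC, B->CBA, C->CA

  step 2 ⇒ step 3: CBACACACBACACACABCC ⇒ CA·CBA·BCC·CA·BCC·CA·BCC·CA·CBA·BCC·CA·BCC·CA·BCC·CA·BCC·CBA·CA·CA
    A ↦ BCC
    B ↦ CBA
    C ↦ CA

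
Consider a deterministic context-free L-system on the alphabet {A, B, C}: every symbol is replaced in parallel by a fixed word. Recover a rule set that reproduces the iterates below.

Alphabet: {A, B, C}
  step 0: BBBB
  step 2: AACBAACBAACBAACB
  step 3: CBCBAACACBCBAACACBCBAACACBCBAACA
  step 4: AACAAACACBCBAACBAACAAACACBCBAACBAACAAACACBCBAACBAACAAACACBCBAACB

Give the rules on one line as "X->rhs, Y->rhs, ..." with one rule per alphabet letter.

A->CB, B->CA, C->AA

  step 3 ⇒ step 4: CBCBAACACBCBAACACBCBAACACBCBAACA ⇒ AA·CA·AA·CA·CB·CB·AA·CB·AA·CA·AA·CA·CB·CB·AA·CB·AA·CA·AA·CA·CB·CB·AA·CB·AA·CA·AA·CA·CB·CB·AA·CB
    A ↦ CB
    B ↦ CA
    C ↦ AA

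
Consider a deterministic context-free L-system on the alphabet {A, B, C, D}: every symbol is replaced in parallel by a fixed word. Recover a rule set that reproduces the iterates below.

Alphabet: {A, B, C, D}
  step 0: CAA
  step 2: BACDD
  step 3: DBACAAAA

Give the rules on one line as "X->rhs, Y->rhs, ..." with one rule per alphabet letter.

  step 2 ⇒ step 3: BACDD ⇒ D·B·AC·AA·AA
    A ↦ B
    B ↦ D
    C ↦ AC
    D ↦ AA

A->B, B->D, C->AC, D->AA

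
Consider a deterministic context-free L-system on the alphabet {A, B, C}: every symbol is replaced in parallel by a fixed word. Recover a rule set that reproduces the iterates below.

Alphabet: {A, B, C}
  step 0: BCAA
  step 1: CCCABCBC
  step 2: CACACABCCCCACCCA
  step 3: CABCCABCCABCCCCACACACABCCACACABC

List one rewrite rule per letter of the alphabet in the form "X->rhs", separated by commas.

A->BC, B->CC, C->CA

  step 2 ⇒ step 3: CACACABCCCCACCCA ⇒ CA·BC·CA·BC·CA·BC·CC·CA·CA·CA·CA·BC·CA·CA·CA·BC
    A ↦ BC
    B ↦ CC
    C ↦ CA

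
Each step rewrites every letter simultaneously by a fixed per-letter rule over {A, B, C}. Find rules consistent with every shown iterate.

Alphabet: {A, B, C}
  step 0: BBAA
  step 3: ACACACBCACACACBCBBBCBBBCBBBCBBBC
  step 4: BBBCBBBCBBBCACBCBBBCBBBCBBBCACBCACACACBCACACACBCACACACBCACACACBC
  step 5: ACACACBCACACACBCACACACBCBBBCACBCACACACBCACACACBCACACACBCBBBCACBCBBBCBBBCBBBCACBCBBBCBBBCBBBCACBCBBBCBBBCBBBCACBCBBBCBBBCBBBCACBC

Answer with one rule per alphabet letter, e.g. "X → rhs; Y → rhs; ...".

  step 4 ⇒ step 5: BBBCBBBCBBBCACBCBBBCBBBCBBBCACBCACACACBCACACACBCACACACBCACACACBC ⇒ AC·AC·AC·BC·AC·AC·AC·BC·AC·AC·AC·BC·BB·BC·AC·BC·AC·AC·AC·BC·AC·AC·AC·BC·AC·AC·AC·BC·BB·BC·AC·BC·BB·BC·BB·BC·BB·BC·AC·BC·BB·BC·BB·BC·BB·BC·AC·BC·BB·BC·BB·BC·BB·BC·AC·BC·BB·BC·BB·BC·BB·BC·AC·BC
    A ↦ BB
    B ↦ AC
    C ↦ BC

A->BB, B->AC, C->BC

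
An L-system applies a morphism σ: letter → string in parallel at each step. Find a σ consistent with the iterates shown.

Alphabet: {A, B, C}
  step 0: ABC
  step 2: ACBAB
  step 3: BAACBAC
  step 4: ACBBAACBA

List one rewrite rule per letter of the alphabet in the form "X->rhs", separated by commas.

  step 3 ⇒ step 4: BAACBAC ⇒ AC·B·B·A·AC·B·A
    A ↦ B
    B ↦ AC
    C ↦ A

A->B, B->AC, C->A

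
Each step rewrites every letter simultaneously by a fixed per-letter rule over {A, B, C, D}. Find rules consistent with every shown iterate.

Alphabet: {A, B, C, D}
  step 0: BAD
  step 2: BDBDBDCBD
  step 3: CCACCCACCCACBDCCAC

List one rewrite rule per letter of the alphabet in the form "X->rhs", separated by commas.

  step 2 ⇒ step 3: BDBDBDCBD ⇒ CC·AC·CC·AC·CC·AC·BD·CC·AC
    B ↦ CC
    C ↦ BD
    D ↦ AC
    A ↦ C  (constrained at step 0)

A->C, B->CC, C->BD, D->AC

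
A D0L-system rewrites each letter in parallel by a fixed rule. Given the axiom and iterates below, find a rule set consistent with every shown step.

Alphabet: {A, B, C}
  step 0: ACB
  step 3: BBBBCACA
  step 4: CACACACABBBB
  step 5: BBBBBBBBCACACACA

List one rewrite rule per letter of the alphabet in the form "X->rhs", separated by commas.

A->B, B->CA, C->B

  step 4 ⇒ step 5: CACACACABBBB ⇒ B·B·B·B·B·B·B·B·CA·CA·CA·CA
    A ↦ B
    B ↦ CA
    C ↦ B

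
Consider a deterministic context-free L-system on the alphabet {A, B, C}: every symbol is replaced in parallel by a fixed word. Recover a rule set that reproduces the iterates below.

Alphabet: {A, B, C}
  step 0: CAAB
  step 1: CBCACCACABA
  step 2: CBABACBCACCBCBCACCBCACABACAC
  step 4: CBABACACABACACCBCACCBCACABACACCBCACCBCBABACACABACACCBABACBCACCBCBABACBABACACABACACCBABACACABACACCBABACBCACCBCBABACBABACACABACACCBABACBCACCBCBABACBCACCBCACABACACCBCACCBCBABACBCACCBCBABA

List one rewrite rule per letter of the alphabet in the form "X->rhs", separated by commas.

  step 1 ⇒ step 2: CBCACCACABA ⇒ CB·ABA·CB·CAC·CB·CB·CAC·CB·CAC·ABA·CAC
    A ↦ CAC
    B ↦ ABA
    C ↦ CB

A->CAC, B->ABA, C->CB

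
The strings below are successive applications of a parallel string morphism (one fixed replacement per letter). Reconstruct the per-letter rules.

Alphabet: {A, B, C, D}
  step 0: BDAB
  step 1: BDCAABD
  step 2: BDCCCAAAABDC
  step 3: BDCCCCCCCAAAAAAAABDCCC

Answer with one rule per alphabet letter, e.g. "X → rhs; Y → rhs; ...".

  step 2 ⇒ step 3: BDCCCAAAABDC ⇒ BD·C·CC·CC·CC·AA·AA·AA·AA·BD·C·CC
    A ↦ AA
    B ↦ BD
    C ↦ CC
    D ↦ C

A->AA, B->BD, C->CC, D->C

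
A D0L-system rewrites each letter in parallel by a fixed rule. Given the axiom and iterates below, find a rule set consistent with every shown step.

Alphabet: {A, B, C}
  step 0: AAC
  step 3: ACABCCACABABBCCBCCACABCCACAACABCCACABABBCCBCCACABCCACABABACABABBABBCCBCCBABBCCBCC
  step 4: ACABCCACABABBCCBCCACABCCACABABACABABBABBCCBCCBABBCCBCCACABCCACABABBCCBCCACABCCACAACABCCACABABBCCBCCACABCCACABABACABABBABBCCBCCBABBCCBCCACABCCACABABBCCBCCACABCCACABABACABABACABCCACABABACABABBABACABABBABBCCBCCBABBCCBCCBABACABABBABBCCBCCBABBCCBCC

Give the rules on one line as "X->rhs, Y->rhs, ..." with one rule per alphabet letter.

A->ACA, B->BAB, C->BCC

  step 3 ⇒ step 4: ACABCCACABABBCCBCCACABCCACAACABCCACABABBCCBCCACABCCACABABACABABBABBCCBCCBABBCCBCC ⇒ ACA·BCC·ACA·BAB·BCC·BCC·ACA·BCC·ACA·BAB·ACA·BAB·BAB·BCC·BCC·BAB·BCC·BCC·ACA·BCC·ACA·BAB·BCC·BCC·ACA·BCC·ACA·ACA·BCC·ACA·BAB·BCC·BCC·ACA·BCC·ACA·BAB·ACA·BAB·BAB·BCC·BCC·BAB·BCC·BCC·ACA·BCC·ACA·BAB·BCC·BCC·ACA·BCC·ACA·BAB·ACA·BAB·ACA·BCC·ACA·BAB·ACA·BAB·BAB·ACA·BAB·BAB·BCC·BCC·BAB·BCC·BCC·BAB·ACA·BAB·BAB·BCC·BCC·BAB·BCC·BCC
    A ↦ ACA
    B ↦ BAB
    C ↦ BCC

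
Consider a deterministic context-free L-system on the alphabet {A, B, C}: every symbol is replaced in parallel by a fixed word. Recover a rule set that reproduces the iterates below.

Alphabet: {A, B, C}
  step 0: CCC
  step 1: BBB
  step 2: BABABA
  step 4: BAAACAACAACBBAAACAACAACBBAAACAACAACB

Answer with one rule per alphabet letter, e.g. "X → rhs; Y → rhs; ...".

  step 1 ⇒ step 2: BBB ⇒ BA·BA·BA
    B ↦ BA
    A ↦ AAC  (constrained at step 2)
  step 0 ⇒ step 1: CCC ⇒ B·B·B
    C ↦ B

A->AAC, B->BA, C->B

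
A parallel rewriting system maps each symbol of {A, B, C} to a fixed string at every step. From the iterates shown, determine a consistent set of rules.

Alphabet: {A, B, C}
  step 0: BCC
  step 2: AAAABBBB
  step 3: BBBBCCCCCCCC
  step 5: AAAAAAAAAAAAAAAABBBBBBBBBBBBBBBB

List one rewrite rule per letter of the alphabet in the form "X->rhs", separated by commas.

A->B, B->CC, C->AA

  step 2 ⇒ step 3: AAAABBBB ⇒ B·B·B·B·CC·CC·CC·CC
    A ↦ B
    B ↦ CC
    C ↦ AA  (constrained at step 0)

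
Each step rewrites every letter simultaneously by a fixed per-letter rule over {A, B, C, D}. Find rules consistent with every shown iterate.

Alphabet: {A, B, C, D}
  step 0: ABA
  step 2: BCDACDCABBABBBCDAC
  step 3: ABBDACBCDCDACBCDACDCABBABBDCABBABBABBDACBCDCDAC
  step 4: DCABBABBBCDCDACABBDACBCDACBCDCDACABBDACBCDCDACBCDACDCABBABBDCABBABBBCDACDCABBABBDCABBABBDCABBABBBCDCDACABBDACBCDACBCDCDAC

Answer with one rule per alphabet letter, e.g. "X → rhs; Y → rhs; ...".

  step 3 ⇒ step 4: ABBDACBCDCDACBCDACDCABBABBDCABBABBABBDACBCDCDAC ⇒ DC·ABB·ABB·BC·DC·DAC·ABB·DAC·BC·DAC·BC·DC·DAC·ABB·DAC·BC·DC·DAC·BC·DAC·DC·ABB·ABB·DC·ABB·ABB·BC·DAC·DC·ABB·ABB·DC·ABB·ABB·DC·ABB·ABB·BC·DC·DAC·ABB·DAC·BC·DAC·BC·DC·DAC
    A ↦ DC
    B ↦ ABB
    C ↦ DAC
    D ↦ BC

A->DC, B->ABB, C->DAC, D->BC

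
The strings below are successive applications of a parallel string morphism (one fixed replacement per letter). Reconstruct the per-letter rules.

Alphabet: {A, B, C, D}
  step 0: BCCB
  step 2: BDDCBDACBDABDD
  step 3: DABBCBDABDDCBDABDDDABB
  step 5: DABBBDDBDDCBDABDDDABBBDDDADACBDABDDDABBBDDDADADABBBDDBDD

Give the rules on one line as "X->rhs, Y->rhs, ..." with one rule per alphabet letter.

A->DD, B->DA, C->CB, D->B

  step 2 ⇒ step 3: BDDCBDACBDABDD ⇒ DA·B·B·CB·DA·B·DD·CB·DA·B·DD·DA·B·B
    A ↦ DD
    B ↦ DA
    C ↦ CB
    D ↦ B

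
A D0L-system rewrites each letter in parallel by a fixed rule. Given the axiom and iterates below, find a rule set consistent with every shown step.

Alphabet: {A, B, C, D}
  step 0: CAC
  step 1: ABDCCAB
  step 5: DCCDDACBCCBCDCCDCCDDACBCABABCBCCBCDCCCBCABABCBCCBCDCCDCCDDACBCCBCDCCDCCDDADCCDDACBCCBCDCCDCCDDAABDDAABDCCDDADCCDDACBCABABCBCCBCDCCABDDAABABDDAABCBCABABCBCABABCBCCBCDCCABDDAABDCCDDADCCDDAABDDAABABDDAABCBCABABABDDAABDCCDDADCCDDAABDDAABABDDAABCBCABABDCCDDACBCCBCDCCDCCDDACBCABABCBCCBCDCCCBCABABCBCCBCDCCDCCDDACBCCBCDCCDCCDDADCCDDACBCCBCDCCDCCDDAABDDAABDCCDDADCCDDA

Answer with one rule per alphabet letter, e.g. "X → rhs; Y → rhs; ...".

A->DCC, B->DDA, C->AB, D->CBC

  step 0 ⇒ step 1: CAC ⇒ AB·DCC·AB
    A ↦ DCC
    C ↦ AB
    B ↦ DDA  (constrained at step 1)
    D ↦ CBC  (constrained at step 1)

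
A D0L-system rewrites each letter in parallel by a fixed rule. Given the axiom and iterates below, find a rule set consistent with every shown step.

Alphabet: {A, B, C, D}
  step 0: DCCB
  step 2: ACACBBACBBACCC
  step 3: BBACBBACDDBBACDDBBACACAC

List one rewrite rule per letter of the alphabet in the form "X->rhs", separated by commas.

A->BB, B->D, C->AC, D->CC

  step 2 ⇒ step 3: ACACBBACBBACCC ⇒ BB·AC·BB·AC·D·D·BB·AC·D·D·BB·AC·AC·AC
    A ↦ BB
    B ↦ D
    C ↦ AC
    D ↦ CC  (constrained at step 0)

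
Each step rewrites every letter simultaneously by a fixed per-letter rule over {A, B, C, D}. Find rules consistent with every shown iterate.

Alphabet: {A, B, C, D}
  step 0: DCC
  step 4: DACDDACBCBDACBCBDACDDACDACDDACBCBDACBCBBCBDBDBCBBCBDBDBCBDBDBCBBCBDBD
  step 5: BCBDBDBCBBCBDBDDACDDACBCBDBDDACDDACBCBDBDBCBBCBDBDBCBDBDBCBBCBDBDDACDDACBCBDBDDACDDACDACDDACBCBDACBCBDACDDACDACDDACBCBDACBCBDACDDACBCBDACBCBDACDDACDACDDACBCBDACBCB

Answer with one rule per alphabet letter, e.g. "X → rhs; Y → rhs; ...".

A->DB, B->DAC, C->D, D->BCB

  step 4 ⇒ step 5: DACDDACBCBDACBCBDACDDACDACDDACBCBDACBCBBCBDBDBCBBCBDBDBCBDBDBCBBCBDBD ⇒ BCB·DB·D·BCB·BCB·DB·D·DAC·D·DAC·BCB·DB·D·DAC·D·DAC·BCB·DB·D·BCB·BCB·DB·D·BCB·DB·D·BCB·BCB·DB·D·DAC·D·DAC·BCB·DB·D·DAC·D·DAC·DAC·D·DAC·BCB·DAC·BCB·DAC·D·DAC·DAC·D·DAC·BCB·DAC·BCB·DAC·D·DAC·BCB·DAC·BCB·DAC·D·DAC·DAC·D·DAC·BCB·DAC·BCB
    A ↦ DB
    B ↦ DAC
    C ↦ D
    D ↦ BCB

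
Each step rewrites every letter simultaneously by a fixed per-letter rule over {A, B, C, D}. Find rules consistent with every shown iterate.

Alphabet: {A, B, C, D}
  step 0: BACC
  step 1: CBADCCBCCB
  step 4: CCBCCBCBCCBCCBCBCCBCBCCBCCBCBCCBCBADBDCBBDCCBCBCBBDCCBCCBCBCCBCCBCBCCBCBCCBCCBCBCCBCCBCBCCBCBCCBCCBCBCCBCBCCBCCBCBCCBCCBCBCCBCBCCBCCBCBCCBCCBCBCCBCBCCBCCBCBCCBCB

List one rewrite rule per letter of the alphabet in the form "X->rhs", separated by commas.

  step 0 ⇒ step 1: BACC ⇒ CB·AD·CCB·CCB
    A ↦ AD
    B ↦ CB
    C ↦ CCB
    D ↦ BD  (constrained at step 1)

A->AD, B->CB, C->CCB, D->BD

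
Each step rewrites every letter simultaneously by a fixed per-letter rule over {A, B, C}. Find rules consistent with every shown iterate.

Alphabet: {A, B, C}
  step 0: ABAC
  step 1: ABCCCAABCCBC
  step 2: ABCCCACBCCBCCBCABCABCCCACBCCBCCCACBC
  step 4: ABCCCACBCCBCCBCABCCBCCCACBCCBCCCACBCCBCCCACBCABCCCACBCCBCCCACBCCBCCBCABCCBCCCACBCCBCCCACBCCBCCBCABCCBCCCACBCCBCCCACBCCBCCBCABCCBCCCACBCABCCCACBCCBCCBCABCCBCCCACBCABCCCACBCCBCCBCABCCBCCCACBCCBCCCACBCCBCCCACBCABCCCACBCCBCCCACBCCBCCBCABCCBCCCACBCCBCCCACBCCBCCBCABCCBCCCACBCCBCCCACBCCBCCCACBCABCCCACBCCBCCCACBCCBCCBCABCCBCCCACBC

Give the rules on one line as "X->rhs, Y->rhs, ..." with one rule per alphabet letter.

  step 1 ⇒ step 2: ABCCCAABCCBC ⇒ ABC·CCA·CBC·CBC·CBC·ABC·ABC·CCA·CBC·CBC·CCA·CBC
    A ↦ ABC
    B ↦ CCA
    C ↦ CBC

A->ABC, B->CCA, C->CBC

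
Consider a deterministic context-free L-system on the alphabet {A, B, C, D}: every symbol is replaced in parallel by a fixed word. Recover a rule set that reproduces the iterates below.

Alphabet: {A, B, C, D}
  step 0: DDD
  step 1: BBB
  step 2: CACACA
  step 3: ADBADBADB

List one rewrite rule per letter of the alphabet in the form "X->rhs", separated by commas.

A->B, B->CA, C->AD, D->B

  step 2 ⇒ step 3: CACACA ⇒ AD·B·AD·B·AD·B
    A ↦ B
    C ↦ AD
  step 1 ⇒ step 2: BBB ⇒ CA·CA·CA
    B ↦ CA
  step 0 ⇒ step 1: DDD ⇒ B·B·B
    D ↦ B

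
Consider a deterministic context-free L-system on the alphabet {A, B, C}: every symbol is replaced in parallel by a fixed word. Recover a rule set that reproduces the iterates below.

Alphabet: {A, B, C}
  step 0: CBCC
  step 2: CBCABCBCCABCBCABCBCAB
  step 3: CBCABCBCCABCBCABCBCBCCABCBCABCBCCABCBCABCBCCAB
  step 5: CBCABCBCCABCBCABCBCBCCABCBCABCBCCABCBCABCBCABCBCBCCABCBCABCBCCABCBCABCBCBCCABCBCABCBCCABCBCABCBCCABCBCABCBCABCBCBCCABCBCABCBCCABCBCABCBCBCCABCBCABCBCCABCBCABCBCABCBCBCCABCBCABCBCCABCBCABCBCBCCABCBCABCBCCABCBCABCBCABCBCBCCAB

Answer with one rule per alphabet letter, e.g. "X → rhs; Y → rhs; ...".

  step 2 ⇒ step 3: CBCABCBCCABCBCABCBCAB ⇒ CB·CAB·CB·C·CAB·CB·CAB·CB·CB·C·CAB·CB·CAB·CB·C·CAB·CB·CAB·CB·C·CAB
    A ↦ C
    B ↦ CAB
    C ↦ CB

A->C, B->CAB, C->CB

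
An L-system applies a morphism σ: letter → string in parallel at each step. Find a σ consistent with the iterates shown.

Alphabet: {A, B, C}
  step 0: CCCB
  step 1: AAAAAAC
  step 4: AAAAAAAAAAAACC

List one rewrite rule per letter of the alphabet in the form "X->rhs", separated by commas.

A->B, B->C, C->AA

  step 0 ⇒ step 1: CCCB ⇒ AA·AA·AA·C
    B ↦ C
    C ↦ AA
    A ↦ B  (constrained at step 1)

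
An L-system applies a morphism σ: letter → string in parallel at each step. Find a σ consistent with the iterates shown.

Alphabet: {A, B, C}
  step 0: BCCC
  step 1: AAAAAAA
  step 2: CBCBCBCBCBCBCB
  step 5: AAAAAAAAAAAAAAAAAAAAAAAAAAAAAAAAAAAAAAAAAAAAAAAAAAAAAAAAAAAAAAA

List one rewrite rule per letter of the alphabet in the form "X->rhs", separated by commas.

A->CB, B->A, C->AA

  step 1 ⇒ step 2: AAAAAAA ⇒ CB·CB·CB·CB·CB·CB·CB
    A ↦ CB
  step 0 ⇒ step 1: BCCC ⇒ A·AA·AA·AA
    B ↦ A
  step 0 ⇒ step 1: BCCC ⇒ A·AA·AA·AA
    C ↦ AA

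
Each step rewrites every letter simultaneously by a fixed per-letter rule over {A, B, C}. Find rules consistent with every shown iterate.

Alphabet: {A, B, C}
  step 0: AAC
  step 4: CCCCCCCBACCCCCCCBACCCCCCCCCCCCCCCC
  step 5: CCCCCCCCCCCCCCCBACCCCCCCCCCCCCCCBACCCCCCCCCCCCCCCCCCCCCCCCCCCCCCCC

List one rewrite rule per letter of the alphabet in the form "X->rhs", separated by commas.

  step 4 ⇒ step 5: CCCCCCCBACCCCCCCBACCCCCCCCCCCCCCCC ⇒ CC·CC·CC·CC·CC·CC·CC·C·BA·CC·CC·CC·CC·CC·CC·CC·C·BA·CC·CC·CC·CC·CC·CC·CC·CC·CC·CC·CC·CC·CC·CC·CC·CC
    A ↦ BA
    B ↦ C
    C ↦ CC

A->BA, B->C, C->CC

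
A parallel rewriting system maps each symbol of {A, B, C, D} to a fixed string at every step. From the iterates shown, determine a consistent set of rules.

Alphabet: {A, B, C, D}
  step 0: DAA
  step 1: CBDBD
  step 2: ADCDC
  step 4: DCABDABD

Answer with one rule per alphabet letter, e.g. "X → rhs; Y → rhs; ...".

  step 1 ⇒ step 2: CBDBD ⇒ A·D·C·D·C
    B ↦ D
    C ↦ A
    D ↦ C
  step 0 ⇒ step 1: DAA ⇒ C·BD·BD
    A ↦ BD

A->BD, B->D, C->A, D->C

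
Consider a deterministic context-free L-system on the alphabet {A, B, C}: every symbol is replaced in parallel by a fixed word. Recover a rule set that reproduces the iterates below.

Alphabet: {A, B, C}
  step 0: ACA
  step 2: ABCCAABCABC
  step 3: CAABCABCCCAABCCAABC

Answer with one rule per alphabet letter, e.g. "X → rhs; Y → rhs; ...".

  step 2 ⇒ step 3: ABCCAABCABC ⇒ C·A·ABC·ABC·C·C·A·ABC·C·A·ABC
    A ↦ C
    B ↦ A
    C ↦ ABC

A->C, B->A, C->ABC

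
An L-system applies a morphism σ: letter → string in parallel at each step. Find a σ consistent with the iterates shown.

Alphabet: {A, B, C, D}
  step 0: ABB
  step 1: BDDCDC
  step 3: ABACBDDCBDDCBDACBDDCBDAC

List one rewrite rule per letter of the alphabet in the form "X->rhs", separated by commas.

  step 0 ⇒ step 1: ABB ⇒ BD·DC·DC
    A ↦ BD
    B ↦ DC
    C ↦ AC  (constrained at step 1)
    D ↦ AB  (constrained at step 1)

A->BD, B->DC, C->AC, D->AB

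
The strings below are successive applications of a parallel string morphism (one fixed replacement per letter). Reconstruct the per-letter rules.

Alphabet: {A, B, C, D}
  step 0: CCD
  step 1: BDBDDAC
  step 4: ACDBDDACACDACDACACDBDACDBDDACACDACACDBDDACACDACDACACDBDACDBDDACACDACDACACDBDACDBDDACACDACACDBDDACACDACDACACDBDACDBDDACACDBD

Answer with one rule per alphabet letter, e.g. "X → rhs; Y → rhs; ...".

A->ACD, B->AC, C->BD, D->DAC

  step 0 ⇒ step 1: CCD ⇒ BD·BD·DAC
    C ↦ BD
    D ↦ DAC
    A ↦ ACD  (constrained at step 1)
    B ↦ AC  (constrained at step 1)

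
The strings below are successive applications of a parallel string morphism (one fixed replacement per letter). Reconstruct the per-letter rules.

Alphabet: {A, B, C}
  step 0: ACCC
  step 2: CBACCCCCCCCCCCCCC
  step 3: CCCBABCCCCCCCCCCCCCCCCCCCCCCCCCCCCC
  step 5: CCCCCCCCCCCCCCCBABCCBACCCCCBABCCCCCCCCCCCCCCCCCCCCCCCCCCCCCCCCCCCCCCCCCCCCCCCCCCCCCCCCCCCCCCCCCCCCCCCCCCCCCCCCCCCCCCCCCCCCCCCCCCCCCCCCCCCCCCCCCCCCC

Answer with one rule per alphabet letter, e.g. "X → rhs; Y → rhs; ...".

  step 2 ⇒ step 3: CBACCCCCCCCCCCCCC ⇒ CC·CBA·BC·CC·CC·CC·CC·CC·CC·CC·CC·CC·CC·CC·CC·CC·CC
    A ↦ BC
    B ↦ CBA
    C ↦ CC

A->BC, B->CBA, C->CC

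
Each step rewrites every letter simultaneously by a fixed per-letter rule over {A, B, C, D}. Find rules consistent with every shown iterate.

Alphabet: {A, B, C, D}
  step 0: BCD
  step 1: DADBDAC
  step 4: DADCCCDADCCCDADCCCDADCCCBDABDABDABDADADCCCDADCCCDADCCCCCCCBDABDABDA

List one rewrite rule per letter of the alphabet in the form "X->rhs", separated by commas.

  step 0 ⇒ step 1: BCD ⇒ DAD·BDA·C
    B ↦ DAD
    C ↦ BDA
    D ↦ C
    A ↦ CC  (constrained at step 1)

A->CC, B->DAD, C->BDA, D->C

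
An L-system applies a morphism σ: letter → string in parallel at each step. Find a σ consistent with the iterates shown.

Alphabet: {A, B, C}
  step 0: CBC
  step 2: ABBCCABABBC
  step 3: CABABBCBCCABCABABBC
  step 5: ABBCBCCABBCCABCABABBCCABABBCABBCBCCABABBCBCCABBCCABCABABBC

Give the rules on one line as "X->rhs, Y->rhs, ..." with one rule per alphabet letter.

A->C, B->AB, C->BC

  step 2 ⇒ step 3: ABBCCABABBC ⇒ C·AB·AB·BC·BC·C·AB·C·AB·AB·BC
    A ↦ C
    B ↦ AB
    C ↦ BC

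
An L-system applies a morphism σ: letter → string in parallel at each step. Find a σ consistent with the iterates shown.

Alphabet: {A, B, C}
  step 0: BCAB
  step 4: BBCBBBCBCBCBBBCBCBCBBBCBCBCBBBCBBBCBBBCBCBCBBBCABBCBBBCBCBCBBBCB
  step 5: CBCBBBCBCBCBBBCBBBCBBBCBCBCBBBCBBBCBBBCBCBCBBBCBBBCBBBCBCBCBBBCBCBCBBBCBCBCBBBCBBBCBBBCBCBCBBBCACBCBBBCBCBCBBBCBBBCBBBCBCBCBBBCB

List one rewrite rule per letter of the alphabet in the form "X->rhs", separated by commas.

  step 4 ⇒ step 5: BBCBBBCBCBCBBBCBCBCBBBCBCBCBBBCBBBCBBBCBCBCBBBCABBCBBBCBCBCBBBCB ⇒ CB·CB·BB·CB·CB·CB·BB·CB·BB·CB·BB·CB·CB·CB·BB·CB·BB·CB·BB·CB·CB·CB·BB·CB·BB·CB·BB·CB·CB·CB·BB·CB·CB·CB·BB·CB·CB·CB·BB·CB·BB·CB·BB·CB·CB·CB·BB·CA·CB·CB·BB·CB·CB·CB·BB·CB·BB·CB·BB·CB·CB·CB·BB·CB
    A ↦ CA
    B ↦ CB
    C ↦ BB

A->CA, B->CB, C->BB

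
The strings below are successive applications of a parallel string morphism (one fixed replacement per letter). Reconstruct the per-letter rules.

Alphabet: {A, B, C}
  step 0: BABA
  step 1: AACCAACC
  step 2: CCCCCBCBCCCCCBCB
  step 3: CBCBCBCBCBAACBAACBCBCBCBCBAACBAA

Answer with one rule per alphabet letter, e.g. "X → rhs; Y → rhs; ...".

  step 2 ⇒ step 3: CCCCCBCBCCCCCBCB ⇒ CB·CB·CB·CB·CB·AA·CB·AA·CB·CB·CB·CB·CB·AA·CB·AA
    B ↦ AA
    C ↦ CB
  step 0 ⇒ step 1: BABA ⇒ AA·CC·AA·CC
    A ↦ CC

A->CC, B->AA, C->CB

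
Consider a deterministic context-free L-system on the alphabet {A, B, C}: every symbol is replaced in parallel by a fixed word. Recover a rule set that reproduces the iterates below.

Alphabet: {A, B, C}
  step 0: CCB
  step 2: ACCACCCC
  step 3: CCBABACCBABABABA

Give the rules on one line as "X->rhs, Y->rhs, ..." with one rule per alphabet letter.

A->CC, B->A, C->BA

  step 2 ⇒ step 3: ACCACCCC ⇒ CC·BA·BA·CC·BA·BA·BA·BA
    A ↦ CC
    C ↦ BA
    B ↦ A  (constrained at step 0)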